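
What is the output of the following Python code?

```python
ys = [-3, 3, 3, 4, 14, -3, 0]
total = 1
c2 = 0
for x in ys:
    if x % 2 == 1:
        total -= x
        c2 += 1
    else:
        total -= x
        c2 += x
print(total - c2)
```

x=-3: odd, total = 1-(-3) = 4; c2=1
x=3: odd, total = 4-3 = 1; c2=2
x=3: odd, total = 1-3 = -2; c2=3
x=4: not odd, total = (-2)-4 = -6; c2=7
x=14: not odd, total = (-6)-14 = -20; c2=21
x=-3: odd, total = (-20)-(-3) = -17; c2=22
x=0: not odd, total = (-17)-0 = -17; c2=22
total-c2 = (-17)-22 = -39

-39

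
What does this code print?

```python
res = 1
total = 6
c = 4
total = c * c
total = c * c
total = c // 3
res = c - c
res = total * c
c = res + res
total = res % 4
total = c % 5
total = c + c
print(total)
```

16

total = 4*4 = 16
total = 4*4 = 16
total = 4//3 = 1
res = 4-4 = 0
res = 1*4 = 4
c = 4+4 = 8
total = 4%4 = 0
total = 8%5 = 3
total = 8+8 = 16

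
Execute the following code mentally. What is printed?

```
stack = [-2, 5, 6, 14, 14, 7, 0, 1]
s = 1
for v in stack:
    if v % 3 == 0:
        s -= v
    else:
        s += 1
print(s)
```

1

v=-2: not %3==0, s = 1+1 = 2
v=5: not %3==0, s = 2+1 = 3
v=6: %3==0, s = 3-6 = -3
v=14: not %3==0, s = (-3)+1 = -2
v=14: not %3==0, s = (-2)+1 = -1
v=7: not %3==0, s = (-1)+1 = 0
v=0: %3==0, s = 0-0 = 0
v=1: not %3==0, s = 0+1 = 1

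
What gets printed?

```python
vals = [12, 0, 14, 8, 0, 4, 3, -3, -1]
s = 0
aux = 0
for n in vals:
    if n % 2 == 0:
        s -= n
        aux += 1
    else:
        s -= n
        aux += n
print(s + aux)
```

n=12: even, s = 0-12 = -12; aux=1
n=0: even, s = (-12)-0 = -12; aux=2
n=14: even, s = (-12)-14 = -26; aux=3
n=8: even, s = (-26)-8 = -34; aux=4
n=0: even, s = (-34)-0 = -34; aux=5
n=4: even, s = (-34)-4 = -38; aux=6
n=3: not even, s = (-38)-3 = -41; aux=9
n=-3: not even, s = (-41)-(-3) = -38; aux=6
n=-1: not even, s = (-38)-(-1) = -37; aux=5
s+aux = (-37)+5 = -32

-32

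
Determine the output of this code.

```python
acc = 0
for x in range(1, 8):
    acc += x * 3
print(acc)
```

84

x=1: acc = 0+1*3 = 3
x=2: acc = 3+2*3 = 9
x=3: acc = 9+3*3 = 18
x=4: acc = 18+4*3 = 30
x=5: acc = 30+5*3 = 45
x=6: acc = 45+6*3 = 63
x=7: acc = 63+7*3 = 84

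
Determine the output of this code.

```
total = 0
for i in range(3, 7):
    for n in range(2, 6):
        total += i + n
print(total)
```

i=3,n=2: total = 0+5 = 5
i=3,n=3: total = 5+6 = 11
i=3,n=4: total = 11+7 = 18
i=3,n=5: total = 18+8 = 26
i=4,n=2: total = 26+6 = 32
i=4,n=3: total = 32+7 = 39
i=4,n=4: total = 39+8 = 47
i=4,n=5: total = 47+9 = 56
i=5,n=2: total = 56+7 = 63
i=5,n=3: total = 63+8 = 71
i=5,n=4: total = 71+9 = 80
i=5,n=5: total = 80+10 = 90
i=6,n=2: total = 90+8 = 98
i=6,n=3: total = 98+9 = 107
i=6,n=4: total = 107+10 = 117
i=6,n=5: total = 117+11 = 128

128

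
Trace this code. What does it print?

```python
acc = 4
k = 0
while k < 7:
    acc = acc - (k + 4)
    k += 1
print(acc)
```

-45

k=0: acc = 4-4 = 0
k=1: acc = 0-5 = -5
k=2: acc = (-5)-6 = -11
k=3: acc = (-11)-7 = -18
k=4: acc = (-18)-8 = -26
k=5: acc = (-26)-9 = -35
k=6: acc = (-35)-10 = -45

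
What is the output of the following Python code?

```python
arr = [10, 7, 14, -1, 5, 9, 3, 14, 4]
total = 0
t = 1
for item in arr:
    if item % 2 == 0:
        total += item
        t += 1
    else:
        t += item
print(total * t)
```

1176

item=10: even, total = 0+10 = 10; t=2
item=7: not even; t=9
item=14: even, total = 10+14 = 24; t=10
item=-1: not even; t=9
item=5: not even; t=14
item=9: not even; t=23
item=3: not even; t=26
item=14: even, total = 24+14 = 38; t=27
item=4: even, total = 38+4 = 42; t=28
total*t = 42*28 = 1176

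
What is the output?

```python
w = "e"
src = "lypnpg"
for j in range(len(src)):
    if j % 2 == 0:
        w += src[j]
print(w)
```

elpp

j=0: add 'l' → 'el'
j=1: skip
j=2: add 'p' → 'elp'
j=3: skip
j=4: add 'p' → 'elpp'
j=5: skip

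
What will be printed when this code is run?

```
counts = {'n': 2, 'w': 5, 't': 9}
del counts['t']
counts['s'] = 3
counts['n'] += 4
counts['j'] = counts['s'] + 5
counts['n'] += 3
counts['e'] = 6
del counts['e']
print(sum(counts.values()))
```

25

del 't' → {'n': 2, 'w': 5}
counts['s'] = 3 → {'n': 2, 'w': 5, 's': 3}
counts['n'] = 2+4 = 6 → {'n': 6, 'w': 5, 's': 3}
counts['j'] = counts['s']+5 = 8 → {'n': 6, 'w': 5, 's': 3, 'j': 8}
counts['n'] = 6+3 = 9 → {'n': 9, 'w': 5, 's': 3, 'j': 8}
counts['e'] = 6 → {'n': 9, 'w': 5, 's': 3, 'j': 8, 'e': 6}
del 'e' → {'n': 9, 'w': 5, 's': 3, 'j': 8}
sum of values = 25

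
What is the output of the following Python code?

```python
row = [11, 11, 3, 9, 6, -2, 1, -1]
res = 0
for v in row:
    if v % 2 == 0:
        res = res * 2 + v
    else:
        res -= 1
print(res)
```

v=11: not even, res = 0-1 = -1
v=11: not even, res = (-1)-1 = -2
v=3: not even, res = (-2)-1 = -3
v=9: not even, res = (-3)-1 = -4
v=6: even, res = (-4)*2+6 = -2
v=-2: even, res = (-2)*2+(-2) = -6
v=1: not even, res = (-6)-1 = -7
v=-1: not even, res = (-7)-1 = -8

-8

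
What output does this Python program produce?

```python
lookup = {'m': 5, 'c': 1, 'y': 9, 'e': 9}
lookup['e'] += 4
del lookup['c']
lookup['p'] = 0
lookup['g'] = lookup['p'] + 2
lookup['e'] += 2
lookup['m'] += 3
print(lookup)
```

lookup['e'] = 9+4 = 13 → {'m': 5, 'c': 1, 'y': 9, 'e': 13}
del 'c' → {'m': 5, 'y': 9, 'e': 13}
lookup['p'] = 0 → {'m': 5, 'y': 9, 'e': 13, 'p': 0}
lookup['g'] = lookup['p']+2 = 2 → {'m': 5, 'y': 9, 'e': 13, 'p': 0, 'g': 2}
lookup['e'] = 13+2 = 15 → {'m': 5, 'y': 9, 'e': 15, 'p': 0, 'g': 2}
lookup['m'] = 5+3 = 8 → {'m': 8, 'y': 9, 'e': 15, 'p': 0, 'g': 2}

{'m': 8, 'y': 9, 'e': 15, 'p': 0, 'g': 2}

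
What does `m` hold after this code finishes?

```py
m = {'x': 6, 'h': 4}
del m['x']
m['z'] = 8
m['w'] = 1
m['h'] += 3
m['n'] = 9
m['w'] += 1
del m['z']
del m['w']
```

{'h': 7, 'n': 9}

del 'x' → {'h': 4}
m['z'] = 8 → {'h': 4, 'z': 8}
m['w'] = 1 → {'h': 4, 'z': 8, 'w': 1}
m['h'] = 4+3 = 7 → {'h': 7, 'z': 8, 'w': 1}
m['n'] = 9 → {'h': 7, 'z': 8, 'w': 1, 'n': 9}
m['w'] = 1+1 = 2 → {'h': 7, 'z': 8, 'w': 2, 'n': 9}
del 'z' → {'h': 7, 'w': 2, 'n': 9}
del 'w' → {'h': 7, 'n': 9}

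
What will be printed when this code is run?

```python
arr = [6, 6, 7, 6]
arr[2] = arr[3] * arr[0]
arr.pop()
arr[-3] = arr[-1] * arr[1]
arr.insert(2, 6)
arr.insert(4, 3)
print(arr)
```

arr[2] = arr[3]*arr[0] = 6*6 = 36 → [6, 6, 36, 6]
pop() removes 6 → [6, 6, 36]
arr[-3] = arr[-1]*arr[1] = 36*6 = 216 → [216, 6, 36]
insert 6 at 2 → [216, 6, 6, 36]
insert 3 at 4 → [216, 6, 6, 36, 3]

[216, 6, 6, 36, 3]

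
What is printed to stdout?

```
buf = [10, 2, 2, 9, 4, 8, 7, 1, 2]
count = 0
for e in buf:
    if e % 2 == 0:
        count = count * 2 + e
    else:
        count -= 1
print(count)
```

e=10: even, count = 0*2+10 = 10
e=2: even, count = 10*2+2 = 22
e=2: even, count = 22*2+2 = 46
e=9: not even, count = 46-1 = 45
e=4: even, count = 45*2+4 = 94
e=8: even, count = 94*2+8 = 196
e=7: not even, count = 196-1 = 195
e=1: not even, count = 195-1 = 194
e=2: even, count = 194*2+2 = 390

390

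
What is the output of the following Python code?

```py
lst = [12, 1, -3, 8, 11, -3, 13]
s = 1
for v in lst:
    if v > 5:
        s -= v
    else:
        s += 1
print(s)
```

-40

v=12: >5, s = 1-12 = -11
v=1: not >5, s = (-11)+1 = -10
v=-3: not >5, s = (-10)+1 = -9
v=8: >5, s = (-9)-8 = -17
v=11: >5, s = (-17)-11 = -28
v=-3: not >5, s = (-28)+1 = -27
v=13: >5, s = (-27)-13 = -40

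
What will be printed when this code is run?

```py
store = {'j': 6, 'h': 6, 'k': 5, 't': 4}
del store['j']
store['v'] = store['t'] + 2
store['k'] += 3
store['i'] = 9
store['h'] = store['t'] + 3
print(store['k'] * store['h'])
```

56

del 'j' → {'h': 6, 'k': 5, 't': 4}
store['v'] = store['t']+2 = 6 → {'h': 6, 'k': 5, 't': 4, 'v': 6}
store['k'] = 5+3 = 8 → {'h': 6, 'k': 8, 't': 4, 'v': 6}
store['i'] = 9 → {'h': 6, 'k': 8, 't': 4, 'v': 6, 'i': 9}
store['h'] = store['t']+3 = 7 → {'h': 7, 'k': 8, 't': 4, 'v': 6, 'i': 9}
store['k']*store['h'] = 8*7 = 56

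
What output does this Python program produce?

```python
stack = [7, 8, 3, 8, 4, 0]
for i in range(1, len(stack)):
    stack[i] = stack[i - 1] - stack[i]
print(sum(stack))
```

-42

i=1: stack[1] = 7-8 = -1 → [7, -1, 3, 8, 4, 0]
i=2: stack[2] = (-1)-3 = -4 → [7, -1, -4, 8, 4, 0]
i=3: stack[3] = (-4)-8 = -12 → [7, -1, -4, -12, 4, 0]
i=4: stack[4] = (-12)-4 = -16 → [7, -1, -4, -12, -16, 0]
i=5: stack[5] = (-16)-0 = -16 → [7, -1, -4, -12, -16, -16]
sum = -42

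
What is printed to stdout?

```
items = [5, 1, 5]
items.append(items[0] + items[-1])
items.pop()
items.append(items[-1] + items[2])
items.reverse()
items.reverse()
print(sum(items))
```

append items[0]+items[-1] = 5+5 = 10 → [5, 1, 5, 10]
pop() removes 10 → [5, 1, 5]
append items[-1]+items[2] = 5+5 = 10 → [5, 1, 5, 10]
reverse → [10, 5, 1, 5]
reverse → [5, 1, 5, 10]
sum = 21

21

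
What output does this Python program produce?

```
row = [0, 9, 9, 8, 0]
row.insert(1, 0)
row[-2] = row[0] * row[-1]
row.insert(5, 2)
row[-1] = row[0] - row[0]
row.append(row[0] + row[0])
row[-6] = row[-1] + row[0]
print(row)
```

[0, 0, 0, 9, 0, 2, 0, 0]

insert 0 at 1 → [0, 0, 9, 9, 8, 0]
row[-2] = row[0]*row[-1] = 0*0 = 0 → [0, 0, 9, 9, 0, 0]
insert 2 at 5 → [0, 0, 9, 9, 0, 2, 0]
row[-1] = row[0]-row[0] = 0-0 = 0 → [0, 0, 9, 9, 0, 2, 0]
append row[0]+row[0] = 0+0 = 0 → [0, 0, 9, 9, 0, 2, 0, 0]
row[-6] = row[-1]+row[0] = 0+0 = 0 → [0, 0, 0, 9, 0, 2, 0, 0]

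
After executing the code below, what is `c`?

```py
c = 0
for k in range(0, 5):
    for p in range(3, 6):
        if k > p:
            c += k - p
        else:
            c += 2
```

k=0,p=3: not 0>3, c = 0+2 = 2
k=0,p=4: not 0>4, c = 2+2 = 4
k=0,p=5: not 0>5, c = 4+2 = 6
k=1,p=3: not 1>3, c = 6+2 = 8
k=1,p=4: not 1>4, c = 8+2 = 10
k=1,p=5: not 1>5, c = 10+2 = 12
k=2,p=3: not 2>3, c = 12+2 = 14
k=2,p=4: not 2>4, c = 14+2 = 16
k=2,p=5: not 2>5, c = 16+2 = 18
k=3,p=3: not 3>3, c = 18+2 = 20
k=3,p=4: not 3>4, c = 20+2 = 22
k=3,p=5: not 3>5, c = 22+2 = 24
k=4,p=3: 4>3, c = 24+1 = 25
k=4,p=4: not 4>4, c = 25+2 = 27
k=4,p=5: not 4>5, c = 27+2 = 29

29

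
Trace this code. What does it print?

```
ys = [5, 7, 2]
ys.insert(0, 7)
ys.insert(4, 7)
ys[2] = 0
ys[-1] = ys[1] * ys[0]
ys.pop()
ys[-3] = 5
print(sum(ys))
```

insert 7 at 0 → [7, 5, 7, 2]
insert 7 at 4 → [7, 5, 7, 2, 7]
ys[2] = 0 → [7, 5, 0, 2, 7]
ys[-1] = ys[1]*ys[0] = 5*7 = 35 → [7, 5, 0, 2, 35]
pop() removes 35 → [7, 5, 0, 2]
ys[-3] = 5 → [7, 5, 0, 2]
sum = 14

14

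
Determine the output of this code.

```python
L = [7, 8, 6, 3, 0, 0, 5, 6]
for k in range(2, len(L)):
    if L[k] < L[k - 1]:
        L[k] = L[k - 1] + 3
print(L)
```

[7, 8, 11, 14, 17, 20, 23, 26]

k=2: 6<8, L[2] = 8+3 = 11 → [7, 8, 11, 3, 0, 0, 5, 6]
k=3: 3<11, L[3] = 11+3 = 14 → [7, 8, 11, 14, 0, 0, 5, 6]
k=4: 0<14, L[4] = 14+3 = 17 → [7, 8, 11, 14, 17, 0, 5, 6]
k=5: 0<17, L[5] = 17+3 = 20 → [7, 8, 11, 14, 17, 20, 5, 6]
k=6: 5<20, L[6] = 20+3 = 23 → [7, 8, 11, 14, 17, 20, 23, 6]
k=7: 6<23, L[7] = 23+3 = 26 → [7, 8, 11, 14, 17, 20, 23, 26]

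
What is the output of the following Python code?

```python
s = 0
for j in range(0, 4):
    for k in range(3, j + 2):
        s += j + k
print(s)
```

18

j=2,k=3: s = 0+5 = 5
j=3,k=3: s = 5+6 = 11
j=3,k=4: s = 11+7 = 18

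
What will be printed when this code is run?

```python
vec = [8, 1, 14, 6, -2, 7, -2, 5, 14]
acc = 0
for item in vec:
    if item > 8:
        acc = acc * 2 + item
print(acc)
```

item=8: not >8
item=1: not >8
item=14: >8, acc = 0*2+14 = 14
item=6: not >8
item=-2: not >8
item=7: not >8
item=-2: not >8
item=5: not >8
item=14: >8, acc = 14*2+14 = 42

42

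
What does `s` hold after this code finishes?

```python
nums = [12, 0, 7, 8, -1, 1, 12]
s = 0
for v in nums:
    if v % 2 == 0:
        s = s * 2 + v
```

v=12: even, s = 0*2+12 = 12
v=0: even, s = 12*2+0 = 24
v=7: not even
v=8: even, s = 24*2+8 = 56
v=-1: not even
v=1: not even
v=12: even, s = 56*2+12 = 124

124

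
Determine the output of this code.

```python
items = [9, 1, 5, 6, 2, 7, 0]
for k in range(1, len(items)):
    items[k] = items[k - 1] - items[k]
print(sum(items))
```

-12

k=1: items[1] = 9-1 = 8 → [9, 8, 5, 6, 2, 7, 0]
k=2: items[2] = 8-5 = 3 → [9, 8, 3, 6, 2, 7, 0]
k=3: items[3] = 3-6 = -3 → [9, 8, 3, -3, 2, 7, 0]
k=4: items[4] = (-3)-2 = -5 → [9, 8, 3, -3, -5, 7, 0]
k=5: items[5] = (-5)-7 = -12 → [9, 8, 3, -3, -5, -12, 0]
k=6: items[6] = (-12)-0 = -12 → [9, 8, 3, -3, -5, -12, -12]
sum = -12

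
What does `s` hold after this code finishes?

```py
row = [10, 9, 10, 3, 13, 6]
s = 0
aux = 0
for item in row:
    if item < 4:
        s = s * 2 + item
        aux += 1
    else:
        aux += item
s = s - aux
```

-46

item=10: not <4; aux=10
item=9: not <4; aux=19
item=10: not <4; aux=29
item=3: <4, s = 0*2+3 = 3; aux=30
item=13: not <4; aux=43
item=6: not <4; aux=49
s-aux = 3-49 = -46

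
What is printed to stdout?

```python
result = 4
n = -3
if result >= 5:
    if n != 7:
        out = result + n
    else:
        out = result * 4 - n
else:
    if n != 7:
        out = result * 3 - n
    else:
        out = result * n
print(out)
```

15

result=4, n=-3
result >= 5 is False; n != 7 is True
→ out = result * 3 - n = 15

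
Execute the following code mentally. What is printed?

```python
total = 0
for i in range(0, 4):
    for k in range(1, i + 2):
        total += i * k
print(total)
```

45

i=0,k=1: total = 0+0 = 0
i=1,k=1: total = 0+1 = 1
i=1,k=2: total = 1+2 = 3
i=2,k=1: total = 3+2 = 5
i=2,k=2: total = 5+4 = 9
i=2,k=3: total = 9+6 = 15
i=3,k=1: total = 15+3 = 18
i=3,k=2: total = 18+6 = 24
i=3,k=3: total = 24+9 = 33
i=3,k=4: total = 33+12 = 45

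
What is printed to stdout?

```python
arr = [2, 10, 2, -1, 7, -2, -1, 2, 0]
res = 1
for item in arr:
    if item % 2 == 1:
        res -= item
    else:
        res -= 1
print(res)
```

item=2: not odd, res = 1-1 = 0
item=10: not odd, res = 0-1 = -1
item=2: not odd, res = (-1)-1 = -2
item=-1: odd, res = (-2)-(-1) = -1
item=7: odd, res = (-1)-7 = -8
item=-2: not odd, res = (-8)-1 = -9
item=-1: odd, res = (-9)-(-1) = -8
item=2: not odd, res = (-8)-1 = -9
item=0: not odd, res = (-9)-1 = -10

-10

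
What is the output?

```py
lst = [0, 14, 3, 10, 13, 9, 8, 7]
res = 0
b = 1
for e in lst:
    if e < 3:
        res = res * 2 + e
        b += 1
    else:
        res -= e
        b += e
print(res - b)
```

e=0: <3, res = 0*2+0 = 0; b=2
e=14: not <3, res = 0-14 = -14; b=16
e=3: not <3, res = (-14)-3 = -17; b=19
e=10: not <3, res = (-17)-10 = -27; b=29
e=13: not <3, res = (-27)-13 = -40; b=42
e=9: not <3, res = (-40)-9 = -49; b=51
e=8: not <3, res = (-49)-8 = -57; b=59
e=7: not <3, res = (-57)-7 = -64; b=66
res-b = (-64)-66 = -130

-130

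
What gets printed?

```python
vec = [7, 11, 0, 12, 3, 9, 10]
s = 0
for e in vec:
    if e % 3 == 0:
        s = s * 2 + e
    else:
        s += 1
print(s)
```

96

e=7: not %3==0, s = 0+1 = 1
e=11: not %3==0, s = 1+1 = 2
e=0: %3==0, s = 2*2+0 = 4
e=12: %3==0, s = 4*2+12 = 20
e=3: %3==0, s = 20*2+3 = 43
e=9: %3==0, s = 43*2+9 = 95
e=10: not %3==0, s = 95+1 = 96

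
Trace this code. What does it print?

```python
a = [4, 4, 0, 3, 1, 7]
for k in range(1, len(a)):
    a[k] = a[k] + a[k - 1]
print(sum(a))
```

62

k=1: a[1] = 4+4 = 8 → [4, 8, 0, 3, 1, 7]
k=2: a[2] = 0+8 = 8 → [4, 8, 8, 3, 1, 7]
k=3: a[3] = 3+8 = 11 → [4, 8, 8, 11, 1, 7]
k=4: a[4] = 1+11 = 12 → [4, 8, 8, 11, 12, 7]
k=5: a[5] = 7+12 = 19 → [4, 8, 8, 11, 12, 19]
sum = 62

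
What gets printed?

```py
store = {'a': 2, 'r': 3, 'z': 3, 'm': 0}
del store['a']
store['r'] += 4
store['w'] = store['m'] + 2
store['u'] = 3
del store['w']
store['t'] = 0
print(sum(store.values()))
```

13

del 'a' → {'r': 3, 'z': 3, 'm': 0}
store['r'] = 3+4 = 7 → {'r': 7, 'z': 3, 'm': 0}
store['w'] = store['m']+2 = 2 → {'r': 7, 'z': 3, 'm': 0, 'w': 2}
store['u'] = 3 → {'r': 7, 'z': 3, 'm': 0, 'w': 2, 'u': 3}
del 'w' → {'r': 7, 'z': 3, 'm': 0, 'u': 3}
store['t'] = 0 → {'r': 7, 'z': 3, 'm': 0, 'u': 3, 't': 0}
sum of values = 13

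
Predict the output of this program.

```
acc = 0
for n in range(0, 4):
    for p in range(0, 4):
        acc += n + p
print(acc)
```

n=0,p=0: acc = 0+0 = 0
n=0,p=1: acc = 0+1 = 1
n=0,p=2: acc = 1+2 = 3
n=0,p=3: acc = 3+3 = 6
n=1,p=0: acc = 6+1 = 7
n=1,p=1: acc = 7+2 = 9
n=1,p=2: acc = 9+3 = 12
n=1,p=3: acc = 12+4 = 16
n=2,p=0: acc = 16+2 = 18
n=2,p=1: acc = 18+3 = 21
n=2,p=2: acc = 21+4 = 25
n=2,p=3: acc = 25+5 = 30
n=3,p=0: acc = 30+3 = 33
n=3,p=1: acc = 33+4 = 37
n=3,p=2: acc = 37+5 = 42
n=3,p=3: acc = 42+6 = 48

48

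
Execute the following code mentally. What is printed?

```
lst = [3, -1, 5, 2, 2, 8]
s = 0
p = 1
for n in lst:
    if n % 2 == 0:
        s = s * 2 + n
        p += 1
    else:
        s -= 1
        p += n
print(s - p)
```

-15

n=3: not even, s = 0-1 = -1; p=4
n=-1: not even, s = (-1)-1 = -2; p=3
n=5: not even, s = (-2)-1 = -3; p=8
n=2: even, s = (-3)*2+2 = -4; p=9
n=2: even, s = (-4)*2+2 = -6; p=10
n=8: even, s = (-6)*2+8 = -4; p=11
s-p = (-4)-11 = -15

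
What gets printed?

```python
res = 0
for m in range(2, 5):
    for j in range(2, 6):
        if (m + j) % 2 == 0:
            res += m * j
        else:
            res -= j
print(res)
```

m=2,j=2: even sum, res = 0+4 = 4
m=2,j=3: odd sum, res = 4-3 = 1
m=2,j=4: even sum, res = 1+8 = 9
m=2,j=5: odd sum, res = 9-5 = 4
m=3,j=2: odd sum, res = 4-2 = 2
m=3,j=3: even sum, res = 2+9 = 11
m=3,j=4: odd sum, res = 11-4 = 7
m=3,j=5: even sum, res = 7+15 = 22
m=4,j=2: even sum, res = 22+8 = 30
m=4,j=3: odd sum, res = 30-3 = 27
m=4,j=4: even sum, res = 27+16 = 43
m=4,j=5: odd sum, res = 43-5 = 38

38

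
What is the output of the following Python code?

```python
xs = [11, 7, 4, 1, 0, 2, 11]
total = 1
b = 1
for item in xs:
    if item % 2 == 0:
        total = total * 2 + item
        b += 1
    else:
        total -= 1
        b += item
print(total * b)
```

item=11: not even, total = 1-1 = 0; b=12
item=7: not even, total = 0-1 = -1; b=19
item=4: even, total = (-1)*2+4 = 2; b=20
item=1: not even, total = 2-1 = 1; b=21
item=0: even, total = 1*2+0 = 2; b=22
item=2: even, total = 2*2+2 = 6; b=23
item=11: not even, total = 6-1 = 5; b=34
total*b = 5*34 = 170

170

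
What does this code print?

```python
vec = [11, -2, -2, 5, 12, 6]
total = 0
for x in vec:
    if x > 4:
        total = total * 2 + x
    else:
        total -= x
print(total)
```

170

x=11: >4, total = 0*2+11 = 11
x=-2: not >4, total = 11-(-2) = 13
x=-2: not >4, total = 13-(-2) = 15
x=5: >4, total = 15*2+5 = 35
x=12: >4, total = 35*2+12 = 82
x=6: >4, total = 82*2+6 = 170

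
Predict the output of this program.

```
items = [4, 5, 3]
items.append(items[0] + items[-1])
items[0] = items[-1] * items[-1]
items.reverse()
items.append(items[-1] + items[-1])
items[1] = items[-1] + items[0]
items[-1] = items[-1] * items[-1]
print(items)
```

append items[0]+items[-1] = 4+3 = 7 → [4, 5, 3, 7]
items[0] = items[-1]*items[-1] = 7*7 = 49 → [49, 5, 3, 7]
reverse → [7, 3, 5, 49]
append items[-1]+items[-1] = 49+49 = 98 → [7, 3, 5, 49, 98]
items[1] = items[-1]+items[0] = 98+7 = 105 → [7, 105, 5, 49, 98]
items[-1] = items[-1]*items[-1] = 98*98 = 9604 → [7, 105, 5, 49, 9604]

[7, 105, 5, 49, 9604]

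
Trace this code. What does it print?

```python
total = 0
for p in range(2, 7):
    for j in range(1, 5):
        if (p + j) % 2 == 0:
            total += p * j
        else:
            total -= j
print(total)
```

80

p=2,j=1: odd sum, total = 0-1 = -1
p=2,j=2: even sum, total = (-1)+4 = 3
p=2,j=3: odd sum, total = 3-3 = 0
p=2,j=4: even sum, total = 0+8 = 8
p=3,j=1: even sum, total = 8+3 = 11
p=3,j=2: odd sum, total = 11-2 = 9
p=3,j=3: even sum, total = 9+9 = 18
p=3,j=4: odd sum, total = 18-4 = 14
p=4,j=1: odd sum, total = 14-1 = 13
p=4,j=2: even sum, total = 13+8 = 21
p=4,j=3: odd sum, total = 21-3 = 18
p=4,j=4: even sum, total = 18+16 = 34
p=5,j=1: even sum, total = 34+5 = 39
p=5,j=2: odd sum, total = 39-2 = 37
p=5,j=3: even sum, total = 37+15 = 52
p=5,j=4: odd sum, total = 52-4 = 48
p=6,j=1: odd sum, total = 48-1 = 47
p=6,j=2: even sum, total = 47+12 = 59
p=6,j=3: odd sum, total = 59-3 = 56
p=6,j=4: even sum, total = 56+24 = 80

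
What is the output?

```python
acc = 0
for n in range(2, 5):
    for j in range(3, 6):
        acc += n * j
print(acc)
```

n=2,j=3: acc = 0+6 = 6
n=2,j=4: acc = 6+8 = 14
n=2,j=5: acc = 14+10 = 24
n=3,j=3: acc = 24+9 = 33
n=3,j=4: acc = 33+12 = 45
n=3,j=5: acc = 45+15 = 60
n=4,j=3: acc = 60+12 = 72
n=4,j=4: acc = 72+16 = 88
n=4,j=5: acc = 88+20 = 108

108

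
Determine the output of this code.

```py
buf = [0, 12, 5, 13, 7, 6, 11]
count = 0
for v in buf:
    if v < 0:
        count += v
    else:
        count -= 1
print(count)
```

-7

v=0: not <0, count = 0-1 = -1
v=12: not <0, count = (-1)-1 = -2
v=5: not <0, count = (-2)-1 = -3
v=13: not <0, count = (-3)-1 = -4
v=7: not <0, count = (-4)-1 = -5
v=6: not <0, count = (-5)-1 = -6
v=11: not <0, count = (-6)-1 = -7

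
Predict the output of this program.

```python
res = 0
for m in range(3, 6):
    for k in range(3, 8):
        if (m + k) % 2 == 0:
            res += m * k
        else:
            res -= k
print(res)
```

125

m=3,k=3: even sum, res = 0+9 = 9
m=3,k=4: odd sum, res = 9-4 = 5
m=3,k=5: even sum, res = 5+15 = 20
m=3,k=6: odd sum, res = 20-6 = 14
m=3,k=7: even sum, res = 14+21 = 35
m=4,k=3: odd sum, res = 35-3 = 32
m=4,k=4: even sum, res = 32+16 = 48
m=4,k=5: odd sum, res = 48-5 = 43
m=4,k=6: even sum, res = 43+24 = 67
m=4,k=7: odd sum, res = 67-7 = 60
m=5,k=3: even sum, res = 60+15 = 75
m=5,k=4: odd sum, res = 75-4 = 71
m=5,k=5: even sum, res = 71+25 = 96
m=5,k=6: odd sum, res = 96-6 = 90
m=5,k=7: even sum, res = 90+35 = 125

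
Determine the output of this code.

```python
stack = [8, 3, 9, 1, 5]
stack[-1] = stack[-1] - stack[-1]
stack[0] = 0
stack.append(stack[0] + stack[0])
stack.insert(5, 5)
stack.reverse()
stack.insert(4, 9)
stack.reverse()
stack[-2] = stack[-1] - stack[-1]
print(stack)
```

[0, 3, 9, 9, 1, 0, 0, 0]

stack[-1] = stack[-1]-stack[-1] = 5-5 = 0 → [8, 3, 9, 1, 0]
stack[0] = 0 → [0, 3, 9, 1, 0]
append stack[0]+stack[0] = 0+0 = 0 → [0, 3, 9, 1, 0, 0]
insert 5 at 5 → [0, 3, 9, 1, 0, 5, 0]
reverse → [0, 5, 0, 1, 9, 3, 0]
insert 9 at 4 → [0, 5, 0, 1, 9, 9, 3, 0]
reverse → [0, 3, 9, 9, 1, 0, 5, 0]
stack[-2] = stack[-1]-stack[-1] = 0-0 = 0 → [0, 3, 9, 9, 1, 0, 0, 0]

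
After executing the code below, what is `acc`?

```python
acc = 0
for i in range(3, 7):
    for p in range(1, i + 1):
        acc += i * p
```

i=3,p=1: acc = 0+3 = 3
i=3,p=2: acc = 3+6 = 9
i=3,p=3: acc = 9+9 = 18
i=4,p=1: acc = 18+4 = 22
i=4,p=2: acc = 22+8 = 30
i=4,p=3: acc = 30+12 = 42
i=4,p=4: acc = 42+16 = 58
i=5,p=1: acc = 58+5 = 63
i=5,p=2: acc = 63+10 = 73
i=5,p=3: acc = 73+15 = 88
i=5,p=4: acc = 88+20 = 108
i=5,p=5: acc = 108+25 = 133
i=6,p=1: acc = 133+6 = 139
i=6,p=2: acc = 139+12 = 151
i=6,p=3: acc = 151+18 = 169
i=6,p=4: acc = 169+24 = 193
i=6,p=5: acc = 193+30 = 223
i=6,p=6: acc = 223+36 = 259

259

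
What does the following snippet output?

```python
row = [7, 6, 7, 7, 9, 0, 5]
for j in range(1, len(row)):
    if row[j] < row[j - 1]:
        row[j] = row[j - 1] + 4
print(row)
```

[7, 11, 15, 19, 23, 27, 31]

j=1: 6<7, row[1] = 7+4 = 11 → [7, 11, 7, 7, 9, 0, 5]
j=2: 7<11, row[2] = 11+4 = 15 → [7, 11, 15, 7, 9, 0, 5]
j=3: 7<15, row[3] = 15+4 = 19 → [7, 11, 15, 19, 9, 0, 5]
j=4: 9<19, row[4] = 19+4 = 23 → [7, 11, 15, 19, 23, 0, 5]
j=5: 0<23, row[5] = 23+4 = 27 → [7, 11, 15, 19, 23, 27, 5]
j=6: 5<27, row[6] = 27+4 = 31 → [7, 11, 15, 19, 23, 27, 31]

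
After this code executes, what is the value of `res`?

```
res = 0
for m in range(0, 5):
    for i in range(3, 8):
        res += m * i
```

m=0,i=3: res = 0+0 = 0
m=0,i=4: res = 0+0 = 0
m=0,i=5: res = 0+0 = 0
m=0,i=6: res = 0+0 = 0
m=0,i=7: res = 0+0 = 0
m=1,i=3: res = 0+3 = 3
m=1,i=4: res = 3+4 = 7
m=1,i=5: res = 7+5 = 12
m=1,i=6: res = 12+6 = 18
m=1,i=7: res = 18+7 = 25
m=2,i=3: res = 25+6 = 31
m=2,i=4: res = 31+8 = 39
m=2,i=5: res = 39+10 = 49
m=2,i=6: res = 49+12 = 61
m=2,i=7: res = 61+14 = 75
m=3,i=3: res = 75+9 = 84
m=3,i=4: res = 84+12 = 96
m=3,i=5: res = 96+15 = 111
m=3,i=6: res = 111+18 = 129
m=3,i=7: res = 129+21 = 150
m=4,i=3: res = 150+12 = 162
m=4,i=4: res = 162+16 = 178
m=4,i=5: res = 178+20 = 198
m=4,i=6: res = 198+24 = 222
m=4,i=7: res = 222+28 = 250

250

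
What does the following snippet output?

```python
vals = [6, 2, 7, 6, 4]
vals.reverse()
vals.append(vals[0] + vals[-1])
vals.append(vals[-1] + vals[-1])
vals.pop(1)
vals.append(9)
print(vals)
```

[4, 7, 2, 6, 10, 20, 9]

reverse → [4, 6, 7, 2, 6]
append vals[0]+vals[-1] = 4+6 = 10 → [4, 6, 7, 2, 6, 10]
append vals[-1]+vals[-1] = 10+10 = 20 → [4, 6, 7, 2, 6, 10, 20]
pop(1) removes 6 → [4, 7, 2, 6, 10, 20]
append 9 → [4, 7, 2, 6, 10, 20, 9]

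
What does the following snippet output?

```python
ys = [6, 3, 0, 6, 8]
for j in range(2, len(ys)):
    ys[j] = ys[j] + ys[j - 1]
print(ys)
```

j=2: ys[2] = 0+3 = 3 → [6, 3, 3, 6, 8]
j=3: ys[3] = 6+3 = 9 → [6, 3, 3, 9, 8]
j=4: ys[4] = 8+9 = 17 → [6, 3, 3, 9, 17]

[6, 3, 3, 9, 17]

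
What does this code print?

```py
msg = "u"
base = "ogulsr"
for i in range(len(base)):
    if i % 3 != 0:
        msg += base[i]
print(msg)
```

ugusr

i=0: skip
i=1: add 'g' → 'ug'
i=2: add 'u' → 'ugu'
i=3: skip
i=4: add 's' → 'ugus'
i=5: add 'r' → 'ugusr'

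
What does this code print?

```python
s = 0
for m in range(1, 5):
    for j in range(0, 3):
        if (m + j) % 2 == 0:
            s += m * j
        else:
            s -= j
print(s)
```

m=1,j=0: odd sum, s = 0-0 = 0
m=1,j=1: even sum, s = 0+1 = 1
m=1,j=2: odd sum, s = 1-2 = -1
m=2,j=0: even sum, s = (-1)+0 = -1
m=2,j=1: odd sum, s = (-1)-1 = -2
m=2,j=2: even sum, s = (-2)+4 = 2
m=3,j=0: odd sum, s = 2-0 = 2
m=3,j=1: even sum, s = 2+3 = 5
m=3,j=2: odd sum, s = 5-2 = 3
m=4,j=0: even sum, s = 3+0 = 3
m=4,j=1: odd sum, s = 3-1 = 2
m=4,j=2: even sum, s = 2+8 = 10

10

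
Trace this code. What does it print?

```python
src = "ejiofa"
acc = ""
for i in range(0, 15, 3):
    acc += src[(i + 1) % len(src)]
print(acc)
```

i=0: add src[1]='j' → 'j'
i=3: add src[4]='f' → 'jf'
i=6: add src[1]='j' → 'jfj'
i=9: add src[4]='f' → 'jfjf'
i=12: add src[1]='j' → 'jfjfj'

jfjfj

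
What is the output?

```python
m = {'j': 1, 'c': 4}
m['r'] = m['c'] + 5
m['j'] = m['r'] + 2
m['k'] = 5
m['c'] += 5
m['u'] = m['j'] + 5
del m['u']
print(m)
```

{'j': 11, 'c': 9, 'r': 9, 'k': 5}

m['r'] = m['c']+5 = 9 → {'j': 1, 'c': 4, 'r': 9}
m['j'] = m['r']+2 = 11 → {'j': 11, 'c': 4, 'r': 9}
m['k'] = 5 → {'j': 11, 'c': 4, 'r': 9, 'k': 5}
m['c'] = 4+5 = 9 → {'j': 11, 'c': 9, 'r': 9, 'k': 5}
m['u'] = m['j']+5 = 16 → {'j': 11, 'c': 9, 'r': 9, 'k': 5, 'u': 16}
del 'u' → {'j': 11, 'c': 9, 'r': 9, 'k': 5}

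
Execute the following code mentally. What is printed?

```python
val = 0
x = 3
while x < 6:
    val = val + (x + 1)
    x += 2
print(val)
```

x=3: val = 0+4 = 4
x=5: val = 4+6 = 10

10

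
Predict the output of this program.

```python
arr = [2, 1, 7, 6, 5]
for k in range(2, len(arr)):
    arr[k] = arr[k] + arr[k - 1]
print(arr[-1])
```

k=2: arr[2] = 7+1 = 8 → [2, 1, 8, 6, 5]
k=3: arr[3] = 6+8 = 14 → [2, 1, 8, 14, 5]
k=4: arr[4] = 5+14 = 19 → [2, 1, 8, 14, 19]

19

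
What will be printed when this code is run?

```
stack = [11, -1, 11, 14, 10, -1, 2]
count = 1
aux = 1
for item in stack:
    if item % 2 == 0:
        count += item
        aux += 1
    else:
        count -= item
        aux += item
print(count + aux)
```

31

item=11: not even, count = 1-11 = -10; aux=12
item=-1: not even, count = (-10)-(-1) = -9; aux=11
item=11: not even, count = (-9)-11 = -20; aux=22
item=14: even, count = (-20)+14 = -6; aux=23
item=10: even, count = (-6)+10 = 4; aux=24
item=-1: not even, count = 4-(-1) = 5; aux=23
item=2: even, count = 5+2 = 7; aux=24
count+aux = 7+24 = 31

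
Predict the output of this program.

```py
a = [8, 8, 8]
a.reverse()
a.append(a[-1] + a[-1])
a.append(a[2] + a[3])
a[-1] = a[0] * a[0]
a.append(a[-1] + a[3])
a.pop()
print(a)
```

[8, 8, 8, 16, 64]

reverse → [8, 8, 8]
append a[-1]+a[-1] = 8+8 = 16 → [8, 8, 8, 16]
append a[2]+a[3] = 8+16 = 24 → [8, 8, 8, 16, 24]
a[-1] = a[0]*a[0] = 8*8 = 64 → [8, 8, 8, 16, 64]
append a[-1]+a[3] = 64+16 = 80 → [8, 8, 8, 16, 64, 80]
pop() removes 80 → [8, 8, 8, 16, 64]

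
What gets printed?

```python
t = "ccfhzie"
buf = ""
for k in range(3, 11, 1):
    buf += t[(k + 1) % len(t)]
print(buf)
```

zieccfhz

k=3: add t[4]='z' → 'z'
k=4: add t[5]='i' → 'zi'
k=5: add t[6]='e' → 'zie'
k=6: add t[0]='c' → 'ziec'
k=7: add t[1]='c' → 'ziecc'
k=8: add t[2]='f' → 'zieccf'
k=9: add t[3]='h' → 'zieccfh'
k=10: add t[4]='z' → 'zieccfhz'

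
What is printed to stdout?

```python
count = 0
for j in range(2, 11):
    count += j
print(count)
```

j=2: count = 0+2 = 2
j=3: count = 2+3 = 5
j=4: count = 5+4 = 9
j=5: count = 9+5 = 14
j=6: count = 14+6 = 20
j=7: count = 20+7 = 27
j=8: count = 27+8 = 35
j=9: count = 35+9 = 44
j=10: count = 44+10 = 54

54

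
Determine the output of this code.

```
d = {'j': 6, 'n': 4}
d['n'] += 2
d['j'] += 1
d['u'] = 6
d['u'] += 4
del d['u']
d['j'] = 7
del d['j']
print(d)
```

d['n'] = 4+2 = 6 → {'j': 6, 'n': 6}
d['j'] = 6+1 = 7 → {'j': 7, 'n': 6}
d['u'] = 6 → {'j': 7, 'n': 6, 'u': 6}
d['u'] = 6+4 = 10 → {'j': 7, 'n': 6, 'u': 10}
del 'u' → {'j': 7, 'n': 6}
d['j'] = 7 → {'j': 7, 'n': 6}
del 'j' → {'n': 6}

{'n': 6}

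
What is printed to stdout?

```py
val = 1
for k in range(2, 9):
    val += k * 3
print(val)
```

106

k=2: val = 1+2*3 = 7
k=3: val = 7+3*3 = 16
k=4: val = 16+4*3 = 28
k=5: val = 28+5*3 = 43
k=6: val = 43+6*3 = 61
k=7: val = 61+7*3 = 82
k=8: val = 82+8*3 = 106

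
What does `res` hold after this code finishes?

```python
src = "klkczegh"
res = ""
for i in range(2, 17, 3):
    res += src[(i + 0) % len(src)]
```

'kekcg'

i=2: add src[2]='k' → 'k'
i=5: add src[5]='e' → 'ke'
i=8: add src[0]='k' → 'kek'
i=11: add src[3]='c' → 'kekc'
i=14: add src[6]='g' → 'kekcg'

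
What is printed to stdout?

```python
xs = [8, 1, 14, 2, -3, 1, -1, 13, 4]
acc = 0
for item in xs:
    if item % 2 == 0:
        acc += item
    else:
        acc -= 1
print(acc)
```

item=8: even, acc = 0+8 = 8
item=1: not even, acc = 8-1 = 7
item=14: even, acc = 7+14 = 21
item=2: even, acc = 21+2 = 23
item=-3: not even, acc = 23-1 = 22
item=1: not even, acc = 22-1 = 21
item=-1: not even, acc = 21-1 = 20
item=13: not even, acc = 20-1 = 19
item=4: even, acc = 19+4 = 23

23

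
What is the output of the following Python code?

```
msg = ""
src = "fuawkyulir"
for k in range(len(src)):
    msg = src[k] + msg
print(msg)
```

riluykwauf

k=0: prepend 'f' → 'f'
k=1: prepend 'u' → 'uf'
k=2: prepend 'a' → 'auf'
k=3: prepend 'w' → 'wauf'
k=4: prepend 'k' → 'kwauf'
k=5: prepend 'y' → 'ykwauf'
k=6: prepend 'u' → 'uykwauf'
k=7: prepend 'l' → 'luykwauf'
k=8: prepend 'i' → 'iluykwauf'
k=9: prepend 'r' → 'riluykwauf'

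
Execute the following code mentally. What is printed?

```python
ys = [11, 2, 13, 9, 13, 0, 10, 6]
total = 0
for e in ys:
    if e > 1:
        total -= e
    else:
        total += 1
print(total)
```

-63

e=11: >1, total = 0-11 = -11
e=2: >1, total = (-11)-2 = -13
e=13: >1, total = (-13)-13 = -26
e=9: >1, total = (-26)-9 = -35
e=13: >1, total = (-35)-13 = -48
e=0: not >1, total = (-48)+1 = -47
e=10: >1, total = (-47)-10 = -57
e=6: >1, total = (-57)-6 = -63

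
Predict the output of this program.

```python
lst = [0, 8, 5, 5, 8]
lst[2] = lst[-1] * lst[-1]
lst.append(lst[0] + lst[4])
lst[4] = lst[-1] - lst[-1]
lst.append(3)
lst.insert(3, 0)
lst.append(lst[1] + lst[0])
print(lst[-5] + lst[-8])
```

lst[2] = lst[-1]*lst[-1] = 8*8 = 64 → [0, 8, 64, 5, 8]
append lst[0]+lst[4] = 0+8 = 8 → [0, 8, 64, 5, 8, 8]
lst[4] = lst[-1]-lst[-1] = 8-8 = 0 → [0, 8, 64, 5, 0, 8]
append 3 → [0, 8, 64, 5, 0, 8, 3]
insert 0 at 3 → [0, 8, 64, 0, 5, 0, 8, 3]
append lst[1]+lst[0] = 8+0 = 8 → [0, 8, 64, 0, 5, 0, 8, 3, 8]
lst[-5]+lst[-8] = 5+8 = 13

13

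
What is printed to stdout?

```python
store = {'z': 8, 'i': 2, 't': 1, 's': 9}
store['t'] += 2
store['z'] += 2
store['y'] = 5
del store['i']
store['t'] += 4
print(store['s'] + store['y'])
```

14

store['t'] = 1+2 = 3 → {'z': 8, 'i': 2, 't': 3, 's': 9}
store['z'] = 8+2 = 10 → {'z': 10, 'i': 2, 't': 3, 's': 9}
store['y'] = 5 → {'z': 10, 'i': 2, 't': 3, 's': 9, 'y': 5}
del 'i' → {'z': 10, 't': 3, 's': 9, 'y': 5}
store['t'] = 3+4 = 7 → {'z': 10, 't': 7, 's': 9, 'y': 5}
store['s']+store['y'] = 9+5 = 14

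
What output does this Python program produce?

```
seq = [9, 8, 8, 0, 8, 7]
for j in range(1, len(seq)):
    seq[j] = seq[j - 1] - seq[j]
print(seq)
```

[9, 1, -7, -7, -15, -22]

j=1: seq[1] = 9-8 = 1 → [9, 1, 8, 0, 8, 7]
j=2: seq[2] = 1-8 = -7 → [9, 1, -7, 0, 8, 7]
j=3: seq[3] = (-7)-0 = -7 → [9, 1, -7, -7, 8, 7]
j=4: seq[4] = (-7)-8 = -15 → [9, 1, -7, -7, -15, 7]
j=5: seq[5] = (-15)-7 = -22 → [9, 1, -7, -7, -15, -22]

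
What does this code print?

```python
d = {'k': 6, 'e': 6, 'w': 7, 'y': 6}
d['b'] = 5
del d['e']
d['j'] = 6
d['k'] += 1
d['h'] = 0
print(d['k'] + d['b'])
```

d['b'] = 5 → {'k': 6, 'e': 6, 'w': 7, 'y': 6, 'b': 5}
del 'e' → {'k': 6, 'w': 7, 'y': 6, 'b': 5}
d['j'] = 6 → {'k': 6, 'w': 7, 'y': 6, 'b': 5, 'j': 6}
d['k'] = 6+1 = 7 → {'k': 7, 'w': 7, 'y': 6, 'b': 5, 'j': 6}
d['h'] = 0 → {'k': 7, 'w': 7, 'y': 6, 'b': 5, 'j': 6, 'h': 0}
d['k']+d['b'] = 7+5 = 12

12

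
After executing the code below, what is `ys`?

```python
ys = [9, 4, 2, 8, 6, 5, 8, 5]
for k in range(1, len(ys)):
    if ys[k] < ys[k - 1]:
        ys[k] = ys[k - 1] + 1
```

k=1: 4<9, ys[1] = 9+1 = 10 → [9, 10, 2, 8, 6, 5, 8, 5]
k=2: 2<10, ys[2] = 10+1 = 11 → [9, 10, 11, 8, 6, 5, 8, 5]
k=3: 8<11, ys[3] = 11+1 = 12 → [9, 10, 11, 12, 6, 5, 8, 5]
k=4: 6<12, ys[4] = 12+1 = 13 → [9, 10, 11, 12, 13, 5, 8, 5]
k=5: 5<13, ys[5] = 13+1 = 14 → [9, 10, 11, 12, 13, 14, 8, 5]
k=6: 8<14, ys[6] = 14+1 = 15 → [9, 10, 11, 12, 13, 14, 15, 5]
k=7: 5<15, ys[7] = 15+1 = 16 → [9, 10, 11, 12, 13, 14, 15, 16]

[9, 10, 11, 12, 13, 14, 15, 16]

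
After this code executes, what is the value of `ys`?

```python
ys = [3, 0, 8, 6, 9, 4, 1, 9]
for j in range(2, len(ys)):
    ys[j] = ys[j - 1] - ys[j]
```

j=2: ys[2] = 0-8 = -8 → [3, 0, -8, 6, 9, 4, 1, 9]
j=3: ys[3] = (-8)-6 = -14 → [3, 0, -8, -14, 9, 4, 1, 9]
j=4: ys[4] = (-14)-9 = -23 → [3, 0, -8, -14, -23, 4, 1, 9]
j=5: ys[5] = (-23)-4 = -27 → [3, 0, -8, -14, -23, -27, 1, 9]
j=6: ys[6] = (-27)-1 = -28 → [3, 0, -8, -14, -23, -27, -28, 9]
j=7: ys[7] = (-28)-9 = -37 → [3, 0, -8, -14, -23, -27, -28, -37]

[3, 0, -8, -14, -23, -27, -28, -37]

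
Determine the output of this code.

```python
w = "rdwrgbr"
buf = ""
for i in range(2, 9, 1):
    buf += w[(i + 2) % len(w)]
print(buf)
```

gbrrdwr

i=2: add w[4]='g' → 'g'
i=3: add w[5]='b' → 'gb'
i=4: add w[6]='r' → 'gbr'
i=5: add w[0]='r' → 'gbrr'
i=6: add w[1]='d' → 'gbrrd'
i=7: add w[2]='w' → 'gbrrdw'
i=8: add w[3]='r' → 'gbrrdwr'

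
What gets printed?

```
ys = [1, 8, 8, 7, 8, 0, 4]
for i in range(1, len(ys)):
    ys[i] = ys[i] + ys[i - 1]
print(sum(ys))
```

i=1: ys[1] = 8+1 = 9 → [1, 9, 8, 7, 8, 0, 4]
i=2: ys[2] = 8+9 = 17 → [1, 9, 17, 7, 8, 0, 4]
i=3: ys[3] = 7+17 = 24 → [1, 9, 17, 24, 8, 0, 4]
i=4: ys[4] = 8+24 = 32 → [1, 9, 17, 24, 32, 0, 4]
i=5: ys[5] = 0+32 = 32 → [1, 9, 17, 24, 32, 32, 4]
i=6: ys[6] = 4+32 = 36 → [1, 9, 17, 24, 32, 32, 36]
sum = 151

151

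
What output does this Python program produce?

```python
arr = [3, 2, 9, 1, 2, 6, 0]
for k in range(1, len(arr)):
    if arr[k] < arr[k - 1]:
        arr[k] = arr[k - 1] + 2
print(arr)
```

k=1: 2<3, arr[1] = 3+2 = 5 → [3, 5, 9, 1, 2, 6, 0]
k=2: 9>=5, unchanged → [3, 5, 9, 1, 2, 6, 0]
k=3: 1<9, arr[3] = 9+2 = 11 → [3, 5, 9, 11, 2, 6, 0]
k=4: 2<11, arr[4] = 11+2 = 13 → [3, 5, 9, 11, 13, 6, 0]
k=5: 6<13, arr[5] = 13+2 = 15 → [3, 5, 9, 11, 13, 15, 0]
k=6: 0<15, arr[6] = 15+2 = 17 → [3, 5, 9, 11, 13, 15, 17]

[3, 5, 9, 11, 13, 15, 17]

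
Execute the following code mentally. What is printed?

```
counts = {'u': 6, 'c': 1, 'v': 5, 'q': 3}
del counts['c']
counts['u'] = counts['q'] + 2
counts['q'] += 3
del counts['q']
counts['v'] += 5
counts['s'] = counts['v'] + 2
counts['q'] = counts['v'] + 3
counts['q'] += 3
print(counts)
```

{'u': 5, 'v': 10, 's': 12, 'q': 16}

del 'c' → {'u': 6, 'v': 5, 'q': 3}
counts['u'] = counts['q']+2 = 5 → {'u': 5, 'v': 5, 'q': 3}
counts['q'] = 3+3 = 6 → {'u': 5, 'v': 5, 'q': 6}
del 'q' → {'u': 5, 'v': 5}
counts['v'] = 5+5 = 10 → {'u': 5, 'v': 10}
counts['s'] = counts['v']+2 = 12 → {'u': 5, 'v': 10, 's': 12}
counts['q'] = counts['v']+3 = 13 → {'u': 5, 'v': 10, 's': 12, 'q': 13}
counts['q'] = 13+3 = 16 → {'u': 5, 'v': 10, 's': 12, 'q': 16}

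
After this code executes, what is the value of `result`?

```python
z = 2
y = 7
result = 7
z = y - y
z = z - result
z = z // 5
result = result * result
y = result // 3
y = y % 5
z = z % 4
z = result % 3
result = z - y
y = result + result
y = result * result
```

z = 7-7 = 0
z = 0-7 = -7
z = (-7)//5 = -2
result = 7*7 = 49
y = 49//3 = 16
y = 16%5 = 1
z = (-2)%4 = 2
z = 49%3 = 1
result = 1-1 = 0
y = 0+0 = 0
y = 0*0 = 0

0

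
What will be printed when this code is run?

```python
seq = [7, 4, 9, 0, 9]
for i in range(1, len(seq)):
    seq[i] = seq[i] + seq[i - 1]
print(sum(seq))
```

i=1: seq[1] = 4+7 = 11 → [7, 11, 9, 0, 9]
i=2: seq[2] = 9+11 = 20 → [7, 11, 20, 0, 9]
i=3: seq[3] = 0+20 = 20 → [7, 11, 20, 20, 9]
i=4: seq[4] = 9+20 = 29 → [7, 11, 20, 20, 29]
sum = 87

87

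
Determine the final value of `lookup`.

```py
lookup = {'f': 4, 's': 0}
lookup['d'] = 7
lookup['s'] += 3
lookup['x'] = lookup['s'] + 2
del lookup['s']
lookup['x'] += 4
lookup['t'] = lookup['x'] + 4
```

{'f': 4, 'd': 7, 'x': 9, 't': 13}

lookup['d'] = 7 → {'f': 4, 's': 0, 'd': 7}
lookup['s'] = 0+3 = 3 → {'f': 4, 's': 3, 'd': 7}
lookup['x'] = lookup['s']+2 = 5 → {'f': 4, 's': 3, 'd': 7, 'x': 5}
del 's' → {'f': 4, 'd': 7, 'x': 5}
lookup['x'] = 5+4 = 9 → {'f': 4, 'd': 7, 'x': 9}
lookup['t'] = lookup['x']+4 = 13 → {'f': 4, 'd': 7, 'x': 9, 't': 13}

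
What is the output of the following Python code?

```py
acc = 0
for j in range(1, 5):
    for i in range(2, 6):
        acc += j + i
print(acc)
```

96

j=1,i=2: acc = 0+3 = 3
j=1,i=3: acc = 3+4 = 7
j=1,i=4: acc = 7+5 = 12
j=1,i=5: acc = 12+6 = 18
j=2,i=2: acc = 18+4 = 22
j=2,i=3: acc = 22+5 = 27
j=2,i=4: acc = 27+6 = 33
j=2,i=5: acc = 33+7 = 40
j=3,i=2: acc = 40+5 = 45
j=3,i=3: acc = 45+6 = 51
j=3,i=4: acc = 51+7 = 58
j=3,i=5: acc = 58+8 = 66
j=4,i=2: acc = 66+6 = 72
j=4,i=3: acc = 72+7 = 79
j=4,i=4: acc = 79+8 = 87
j=4,i=5: acc = 87+9 = 96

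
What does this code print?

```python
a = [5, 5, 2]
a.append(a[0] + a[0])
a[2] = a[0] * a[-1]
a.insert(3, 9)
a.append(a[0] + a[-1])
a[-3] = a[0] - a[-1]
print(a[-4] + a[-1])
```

65

append a[0]+a[0] = 5+5 = 10 → [5, 5, 2, 10]
a[2] = a[0]*a[-1] = 5*10 = 50 → [5, 5, 50, 10]
insert 9 at 3 → [5, 5, 50, 9, 10]
append a[0]+a[-1] = 5+10 = 15 → [5, 5, 50, 9, 10, 15]
a[-3] = a[0]-a[-1] = 5-15 = -10 → [5, 5, 50, -10, 10, 15]
a[-4]+a[-1] = 50+15 = 65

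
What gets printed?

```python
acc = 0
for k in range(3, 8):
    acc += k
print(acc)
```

25

k=3: acc = 0+3 = 3
k=4: acc = 3+4 = 7
k=5: acc = 7+5 = 12
k=6: acc = 12+6 = 18
k=7: acc = 18+7 = 25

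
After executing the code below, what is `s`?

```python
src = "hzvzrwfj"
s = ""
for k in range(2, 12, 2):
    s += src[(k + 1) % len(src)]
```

k=2: add src[3]='z' → 'z'
k=4: add src[5]='w' → 'zw'
k=6: add src[7]='j' → 'zwj'
k=8: add src[1]='z' → 'zwjz'
k=10: add src[3]='z' → 'zwjzz'

'zwjzz'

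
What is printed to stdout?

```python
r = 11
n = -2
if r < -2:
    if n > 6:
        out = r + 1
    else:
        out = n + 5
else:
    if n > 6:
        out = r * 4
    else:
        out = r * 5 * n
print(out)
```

r=11, n=-2
r < -2 is False; n > 6 is False
→ out = r * 5 * n = -110

-110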